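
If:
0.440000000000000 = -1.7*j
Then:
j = -0.26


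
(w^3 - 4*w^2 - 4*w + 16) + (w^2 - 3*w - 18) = w^3 - 3*w^2 - 7*w - 2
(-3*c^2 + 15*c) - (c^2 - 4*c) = -4*c^2 + 19*c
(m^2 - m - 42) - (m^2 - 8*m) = 7*m - 42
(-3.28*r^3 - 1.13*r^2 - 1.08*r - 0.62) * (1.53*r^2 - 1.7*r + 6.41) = -5.0184*r^5 + 3.8471*r^4 - 20.7562*r^3 - 6.3559*r^2 - 5.8688*r - 3.9742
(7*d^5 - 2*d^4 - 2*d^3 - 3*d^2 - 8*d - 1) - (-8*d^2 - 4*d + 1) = 7*d^5 - 2*d^4 - 2*d^3 + 5*d^2 - 4*d - 2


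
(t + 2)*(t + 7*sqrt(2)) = t^2 + 2*t + 7*sqrt(2)*t + 14*sqrt(2)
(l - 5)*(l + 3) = l^2 - 2*l - 15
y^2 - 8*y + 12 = (y - 6)*(y - 2)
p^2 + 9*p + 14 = (p + 2)*(p + 7)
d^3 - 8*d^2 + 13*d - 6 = (d - 6)*(d - 1)^2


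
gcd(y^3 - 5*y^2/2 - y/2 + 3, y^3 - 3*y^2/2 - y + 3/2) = y^2 - y/2 - 3/2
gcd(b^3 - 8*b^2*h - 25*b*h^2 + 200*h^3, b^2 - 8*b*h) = b - 8*h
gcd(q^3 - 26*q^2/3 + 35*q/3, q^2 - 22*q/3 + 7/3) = q - 7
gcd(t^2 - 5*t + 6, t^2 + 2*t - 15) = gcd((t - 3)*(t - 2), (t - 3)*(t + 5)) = t - 3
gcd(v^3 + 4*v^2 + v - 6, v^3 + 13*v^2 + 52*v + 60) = v + 2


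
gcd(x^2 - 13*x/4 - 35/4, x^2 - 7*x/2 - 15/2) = x - 5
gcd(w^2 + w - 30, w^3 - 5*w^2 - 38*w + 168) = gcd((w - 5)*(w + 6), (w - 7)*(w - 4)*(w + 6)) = w + 6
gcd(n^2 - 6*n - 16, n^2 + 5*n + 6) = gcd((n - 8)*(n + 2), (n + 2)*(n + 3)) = n + 2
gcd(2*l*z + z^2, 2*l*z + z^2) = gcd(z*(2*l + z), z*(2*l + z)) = 2*l*z + z^2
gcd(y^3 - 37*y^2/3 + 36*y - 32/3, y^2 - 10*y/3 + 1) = y - 1/3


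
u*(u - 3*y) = u^2 - 3*u*y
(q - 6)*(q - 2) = q^2 - 8*q + 12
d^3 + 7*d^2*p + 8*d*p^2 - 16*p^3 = (d - p)*(d + 4*p)^2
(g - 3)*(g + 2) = g^2 - g - 6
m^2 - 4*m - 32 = (m - 8)*(m + 4)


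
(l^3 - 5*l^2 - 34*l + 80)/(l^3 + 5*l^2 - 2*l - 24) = (l^2 - 3*l - 40)/(l^2 + 7*l + 12)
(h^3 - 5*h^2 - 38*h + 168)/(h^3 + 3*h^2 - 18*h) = (h^2 - 11*h + 28)/(h*(h - 3))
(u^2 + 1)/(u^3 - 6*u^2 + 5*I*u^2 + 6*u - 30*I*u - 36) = (u + I)/(u^2 + 6*u*(-1 + I) - 36*I)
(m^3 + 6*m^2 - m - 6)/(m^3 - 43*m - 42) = (m - 1)/(m - 7)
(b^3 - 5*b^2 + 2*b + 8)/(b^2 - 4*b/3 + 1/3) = 3*(b^3 - 5*b^2 + 2*b + 8)/(3*b^2 - 4*b + 1)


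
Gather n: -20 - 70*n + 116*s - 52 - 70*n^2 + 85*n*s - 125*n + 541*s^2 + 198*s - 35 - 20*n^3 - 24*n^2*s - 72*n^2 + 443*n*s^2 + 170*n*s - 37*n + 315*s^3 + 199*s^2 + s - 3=-20*n^3 + n^2*(-24*s - 142) + n*(443*s^2 + 255*s - 232) + 315*s^3 + 740*s^2 + 315*s - 110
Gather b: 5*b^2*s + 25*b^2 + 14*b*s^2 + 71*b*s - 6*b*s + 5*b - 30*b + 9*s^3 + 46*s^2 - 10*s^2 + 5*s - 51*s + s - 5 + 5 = b^2*(5*s + 25) + b*(14*s^2 + 65*s - 25) + 9*s^3 + 36*s^2 - 45*s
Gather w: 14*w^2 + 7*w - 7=14*w^2 + 7*w - 7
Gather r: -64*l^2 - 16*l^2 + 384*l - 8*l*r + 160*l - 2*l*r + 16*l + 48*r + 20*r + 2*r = -80*l^2 + 560*l + r*(70 - 10*l)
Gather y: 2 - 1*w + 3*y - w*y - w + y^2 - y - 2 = -2*w + y^2 + y*(2 - w)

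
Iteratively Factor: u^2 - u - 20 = (u + 4)*(u - 5)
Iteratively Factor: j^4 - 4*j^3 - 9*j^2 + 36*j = (j - 4)*(j^3 - 9*j) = j*(j - 4)*(j^2 - 9) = j*(j - 4)*(j + 3)*(j - 3)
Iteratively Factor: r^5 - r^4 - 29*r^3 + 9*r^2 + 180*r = (r + 4)*(r^4 - 5*r^3 - 9*r^2 + 45*r) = (r - 3)*(r + 4)*(r^3 - 2*r^2 - 15*r) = (r - 3)*(r + 3)*(r + 4)*(r^2 - 5*r) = r*(r - 3)*(r + 3)*(r + 4)*(r - 5)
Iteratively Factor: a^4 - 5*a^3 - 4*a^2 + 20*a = (a - 5)*(a^3 - 4*a) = (a - 5)*(a - 2)*(a^2 + 2*a) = a*(a - 5)*(a - 2)*(a + 2)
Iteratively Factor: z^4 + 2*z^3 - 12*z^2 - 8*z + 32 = (z + 2)*(z^3 - 12*z + 16) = (z - 2)*(z + 2)*(z^2 + 2*z - 8) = (z - 2)*(z + 2)*(z + 4)*(z - 2)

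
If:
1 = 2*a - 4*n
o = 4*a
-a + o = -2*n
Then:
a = 1/8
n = -3/16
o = 1/2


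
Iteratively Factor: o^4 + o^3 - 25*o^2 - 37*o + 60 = (o + 3)*(o^3 - 2*o^2 - 19*o + 20) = (o - 5)*(o + 3)*(o^2 + 3*o - 4) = (o - 5)*(o - 1)*(o + 3)*(o + 4)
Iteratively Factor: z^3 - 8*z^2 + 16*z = (z - 4)*(z^2 - 4*z) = z*(z - 4)*(z - 4)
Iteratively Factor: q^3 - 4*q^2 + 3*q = (q)*(q^2 - 4*q + 3) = q*(q - 1)*(q - 3)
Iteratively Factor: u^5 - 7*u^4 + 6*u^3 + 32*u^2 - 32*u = (u - 4)*(u^4 - 3*u^3 - 6*u^2 + 8*u) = u*(u - 4)*(u^3 - 3*u^2 - 6*u + 8) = u*(u - 4)^2*(u^2 + u - 2) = u*(u - 4)^2*(u - 1)*(u + 2)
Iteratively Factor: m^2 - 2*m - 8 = (m - 4)*(m + 2)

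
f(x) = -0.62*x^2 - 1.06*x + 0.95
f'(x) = -1.24*x - 1.06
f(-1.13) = 1.36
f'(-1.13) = 0.34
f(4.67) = -17.52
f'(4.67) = -6.85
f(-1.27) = 1.30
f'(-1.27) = 0.51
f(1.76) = -2.84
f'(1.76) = -3.24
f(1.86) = -3.17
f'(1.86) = -3.37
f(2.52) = -5.66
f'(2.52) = -4.18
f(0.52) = 0.23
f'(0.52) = -1.70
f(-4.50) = -6.84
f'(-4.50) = 4.52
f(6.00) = -27.73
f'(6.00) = -8.50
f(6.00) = -27.73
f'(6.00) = -8.50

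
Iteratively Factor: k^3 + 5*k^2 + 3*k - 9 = (k - 1)*(k^2 + 6*k + 9) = (k - 1)*(k + 3)*(k + 3)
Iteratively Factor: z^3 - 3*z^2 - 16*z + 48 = (z + 4)*(z^2 - 7*z + 12) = (z - 4)*(z + 4)*(z - 3)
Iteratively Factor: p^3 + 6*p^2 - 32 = (p + 4)*(p^2 + 2*p - 8) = (p - 2)*(p + 4)*(p + 4)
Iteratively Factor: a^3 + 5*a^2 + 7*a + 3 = (a + 3)*(a^2 + 2*a + 1) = (a + 1)*(a + 3)*(a + 1)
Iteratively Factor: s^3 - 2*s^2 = (s)*(s^2 - 2*s) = s^2*(s - 2)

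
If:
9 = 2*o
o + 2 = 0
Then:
No Solution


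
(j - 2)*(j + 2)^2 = j^3 + 2*j^2 - 4*j - 8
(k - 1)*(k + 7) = k^2 + 6*k - 7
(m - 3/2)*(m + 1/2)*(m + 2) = m^3 + m^2 - 11*m/4 - 3/2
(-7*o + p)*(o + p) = -7*o^2 - 6*o*p + p^2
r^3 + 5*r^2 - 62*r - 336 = (r - 8)*(r + 6)*(r + 7)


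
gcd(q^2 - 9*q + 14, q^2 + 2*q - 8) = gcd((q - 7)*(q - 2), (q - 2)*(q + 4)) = q - 2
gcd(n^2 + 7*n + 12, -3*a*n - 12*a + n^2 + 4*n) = n + 4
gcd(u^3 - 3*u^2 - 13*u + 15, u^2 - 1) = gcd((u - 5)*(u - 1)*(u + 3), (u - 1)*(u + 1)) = u - 1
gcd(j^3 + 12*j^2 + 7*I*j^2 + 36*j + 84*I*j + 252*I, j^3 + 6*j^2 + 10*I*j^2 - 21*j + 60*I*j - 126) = j^2 + j*(6 + 7*I) + 42*I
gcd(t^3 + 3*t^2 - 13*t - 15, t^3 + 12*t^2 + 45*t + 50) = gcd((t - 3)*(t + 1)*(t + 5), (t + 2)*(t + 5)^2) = t + 5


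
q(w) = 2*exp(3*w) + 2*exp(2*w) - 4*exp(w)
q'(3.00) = 50151.88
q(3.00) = 16932.68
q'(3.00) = 50151.88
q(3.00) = 16932.68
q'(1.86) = 1729.79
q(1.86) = 586.98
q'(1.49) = 585.14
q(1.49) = 196.34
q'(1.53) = 657.80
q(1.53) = 221.17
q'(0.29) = 16.12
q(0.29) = 3.00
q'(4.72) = 8517493.40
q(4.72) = 2847253.16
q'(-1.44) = -0.64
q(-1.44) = -0.81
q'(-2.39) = -0.33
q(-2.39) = -0.35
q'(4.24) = 2025205.26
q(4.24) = 678094.97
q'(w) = 6*exp(3*w) + 4*exp(2*w) - 4*exp(w)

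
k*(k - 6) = k^2 - 6*k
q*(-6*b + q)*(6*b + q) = -36*b^2*q + q^3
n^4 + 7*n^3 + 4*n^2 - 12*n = n*(n - 1)*(n + 2)*(n + 6)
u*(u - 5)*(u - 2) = u^3 - 7*u^2 + 10*u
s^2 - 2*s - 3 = (s - 3)*(s + 1)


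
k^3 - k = k*(k - 1)*(k + 1)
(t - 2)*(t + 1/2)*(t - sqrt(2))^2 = t^4 - 2*sqrt(2)*t^3 - 3*t^3/2 + t^2 + 3*sqrt(2)*t^2 - 3*t + 2*sqrt(2)*t - 2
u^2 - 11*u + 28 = (u - 7)*(u - 4)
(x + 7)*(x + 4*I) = x^2 + 7*x + 4*I*x + 28*I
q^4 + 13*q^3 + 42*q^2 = q^2*(q + 6)*(q + 7)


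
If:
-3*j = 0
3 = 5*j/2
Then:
No Solution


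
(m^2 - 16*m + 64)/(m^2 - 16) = (m^2 - 16*m + 64)/(m^2 - 16)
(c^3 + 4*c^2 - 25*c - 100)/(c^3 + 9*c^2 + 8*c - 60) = (c^2 - c - 20)/(c^2 + 4*c - 12)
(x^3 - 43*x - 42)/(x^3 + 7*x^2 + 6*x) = (x - 7)/x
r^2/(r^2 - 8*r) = r/(r - 8)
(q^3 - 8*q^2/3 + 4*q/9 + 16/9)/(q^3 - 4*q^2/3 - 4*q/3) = (q - 4/3)/q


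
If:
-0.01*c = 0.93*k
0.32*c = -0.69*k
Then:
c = 0.00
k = 0.00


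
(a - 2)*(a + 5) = a^2 + 3*a - 10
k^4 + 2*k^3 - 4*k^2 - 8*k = k*(k - 2)*(k + 2)^2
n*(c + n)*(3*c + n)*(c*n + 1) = 3*c^3*n^2 + 4*c^2*n^3 + 3*c^2*n + c*n^4 + 4*c*n^2 + n^3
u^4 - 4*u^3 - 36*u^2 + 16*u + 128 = (u - 8)*(u - 2)*(u + 2)*(u + 4)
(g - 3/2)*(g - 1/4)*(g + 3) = g^3 + 5*g^2/4 - 39*g/8 + 9/8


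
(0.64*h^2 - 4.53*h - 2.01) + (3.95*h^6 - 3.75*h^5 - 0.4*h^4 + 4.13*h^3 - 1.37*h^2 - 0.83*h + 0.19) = 3.95*h^6 - 3.75*h^5 - 0.4*h^4 + 4.13*h^3 - 0.73*h^2 - 5.36*h - 1.82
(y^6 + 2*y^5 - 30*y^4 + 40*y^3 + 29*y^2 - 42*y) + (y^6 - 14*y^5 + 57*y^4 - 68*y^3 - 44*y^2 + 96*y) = 2*y^6 - 12*y^5 + 27*y^4 - 28*y^3 - 15*y^2 + 54*y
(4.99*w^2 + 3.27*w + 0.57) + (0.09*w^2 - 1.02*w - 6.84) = 5.08*w^2 + 2.25*w - 6.27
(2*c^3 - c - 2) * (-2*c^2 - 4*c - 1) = -4*c^5 - 8*c^4 + 8*c^2 + 9*c + 2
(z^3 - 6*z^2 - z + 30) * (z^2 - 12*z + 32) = z^5 - 18*z^4 + 103*z^3 - 150*z^2 - 392*z + 960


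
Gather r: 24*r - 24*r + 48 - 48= 0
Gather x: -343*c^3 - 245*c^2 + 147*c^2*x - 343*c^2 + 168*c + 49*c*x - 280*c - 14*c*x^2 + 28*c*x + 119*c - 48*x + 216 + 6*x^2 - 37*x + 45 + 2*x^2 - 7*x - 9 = -343*c^3 - 588*c^2 + 7*c + x^2*(8 - 14*c) + x*(147*c^2 + 77*c - 92) + 252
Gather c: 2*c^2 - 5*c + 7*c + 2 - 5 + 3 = 2*c^2 + 2*c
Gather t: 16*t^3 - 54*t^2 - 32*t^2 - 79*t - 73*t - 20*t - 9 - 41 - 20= 16*t^3 - 86*t^2 - 172*t - 70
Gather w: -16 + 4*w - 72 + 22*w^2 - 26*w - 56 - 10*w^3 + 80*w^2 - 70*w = -10*w^3 + 102*w^2 - 92*w - 144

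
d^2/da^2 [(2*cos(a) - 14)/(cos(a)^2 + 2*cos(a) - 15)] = 2*(-9*(1 - cos(2*a))^2*cos(a)/4 + 15*(1 - cos(2*a))^2/2 - 43*cos(a) + 218*cos(2*a) - 27*cos(3*a)/2 + cos(5*a)/2 - 18)/((cos(a) - 3)^3*(cos(a) + 5)^3)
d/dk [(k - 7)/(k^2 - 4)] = (k^2 - 2*k*(k - 7) - 4)/(k^2 - 4)^2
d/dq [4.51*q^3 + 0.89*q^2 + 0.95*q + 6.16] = 13.53*q^2 + 1.78*q + 0.95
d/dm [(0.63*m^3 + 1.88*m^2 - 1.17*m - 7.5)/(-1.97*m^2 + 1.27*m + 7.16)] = (-1.2411*m^4 + 1.6002*m^3 + 13.6151*m^2 - 2.6284*m + 1.1478)/(3.8809*m^4 - 5.0038*m^3 - 26.5975*m^2 + 18.1864*m + 51.2656)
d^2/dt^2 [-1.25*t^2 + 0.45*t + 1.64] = -2.50000000000000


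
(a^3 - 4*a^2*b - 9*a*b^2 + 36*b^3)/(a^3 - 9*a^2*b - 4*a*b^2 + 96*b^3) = (a - 3*b)/(a - 8*b)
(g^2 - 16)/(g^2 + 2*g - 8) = (g - 4)/(g - 2)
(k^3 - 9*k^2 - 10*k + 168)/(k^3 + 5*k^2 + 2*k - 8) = (k^2 - 13*k + 42)/(k^2 + k - 2)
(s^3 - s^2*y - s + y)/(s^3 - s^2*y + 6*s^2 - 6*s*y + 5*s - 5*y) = (s - 1)/(s + 5)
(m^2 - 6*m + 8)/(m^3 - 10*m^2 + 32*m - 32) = 1/(m - 4)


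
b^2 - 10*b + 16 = (b - 8)*(b - 2)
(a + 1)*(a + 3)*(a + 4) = a^3 + 8*a^2 + 19*a + 12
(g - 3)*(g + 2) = g^2 - g - 6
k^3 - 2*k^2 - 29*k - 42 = (k - 7)*(k + 2)*(k + 3)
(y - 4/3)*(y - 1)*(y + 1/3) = y^3 - 2*y^2 + 5*y/9 + 4/9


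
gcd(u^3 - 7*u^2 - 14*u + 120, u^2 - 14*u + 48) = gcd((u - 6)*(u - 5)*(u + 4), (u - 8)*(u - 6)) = u - 6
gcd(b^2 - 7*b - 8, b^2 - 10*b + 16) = b - 8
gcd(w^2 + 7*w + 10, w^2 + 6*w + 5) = w + 5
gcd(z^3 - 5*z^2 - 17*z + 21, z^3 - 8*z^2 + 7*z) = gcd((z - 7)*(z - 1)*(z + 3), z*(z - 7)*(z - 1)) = z^2 - 8*z + 7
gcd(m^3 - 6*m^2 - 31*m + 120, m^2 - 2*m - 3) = m - 3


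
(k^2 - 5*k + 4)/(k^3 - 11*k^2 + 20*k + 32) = (k - 1)/(k^2 - 7*k - 8)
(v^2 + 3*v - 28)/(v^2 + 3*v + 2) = (v^2 + 3*v - 28)/(v^2 + 3*v + 2)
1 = 1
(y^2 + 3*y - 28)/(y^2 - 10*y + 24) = (y + 7)/(y - 6)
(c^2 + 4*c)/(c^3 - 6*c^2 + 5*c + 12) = c*(c + 4)/(c^3 - 6*c^2 + 5*c + 12)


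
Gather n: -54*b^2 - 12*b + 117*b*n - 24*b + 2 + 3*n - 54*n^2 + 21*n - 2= -54*b^2 - 36*b - 54*n^2 + n*(117*b + 24)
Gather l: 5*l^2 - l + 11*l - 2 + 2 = 5*l^2 + 10*l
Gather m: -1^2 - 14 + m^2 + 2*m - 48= m^2 + 2*m - 63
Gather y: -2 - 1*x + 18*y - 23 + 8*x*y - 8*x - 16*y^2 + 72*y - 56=-9*x - 16*y^2 + y*(8*x + 90) - 81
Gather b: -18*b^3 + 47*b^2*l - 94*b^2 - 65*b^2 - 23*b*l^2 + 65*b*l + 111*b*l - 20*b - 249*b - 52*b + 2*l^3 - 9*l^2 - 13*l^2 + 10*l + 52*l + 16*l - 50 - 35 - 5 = -18*b^3 + b^2*(47*l - 159) + b*(-23*l^2 + 176*l - 321) + 2*l^3 - 22*l^2 + 78*l - 90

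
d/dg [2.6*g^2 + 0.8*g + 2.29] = 5.2*g + 0.8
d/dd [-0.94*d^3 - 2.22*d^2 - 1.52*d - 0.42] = -2.82*d^2 - 4.44*d - 1.52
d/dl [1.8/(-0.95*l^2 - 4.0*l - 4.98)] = (3.42*l + 7.2)/(0.95*l^2 + 4.0*l + 4.98)^2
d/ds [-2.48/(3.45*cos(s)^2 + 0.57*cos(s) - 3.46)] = -(17.112*cos(s) + 1.4136)*sin(s)/(3.45*cos(s)^2 + 0.57*cos(s) - 3.46)^2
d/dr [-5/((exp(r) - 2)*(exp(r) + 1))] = (10*exp(r) - 5)/(4*(exp(r) - 2)^2*cosh(r/2)^2)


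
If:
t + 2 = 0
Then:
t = -2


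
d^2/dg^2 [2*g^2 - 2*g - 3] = 4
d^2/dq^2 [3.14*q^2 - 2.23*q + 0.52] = 6.28000000000000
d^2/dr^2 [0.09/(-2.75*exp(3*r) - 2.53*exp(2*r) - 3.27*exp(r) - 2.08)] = ((2.2275*exp(2*r) + 0.9108*exp(r) + 0.2943)*(2.75*exp(3*r) + 2.53*exp(2*r) + 3.27*exp(r) + 2.08) - 0.09*(8.25*exp(2*r) + 5.06*exp(r) + 3.27)*(16.5*exp(2*r) + 10.12*exp(r) + 6.54)*exp(r))*exp(r)/(2.75*exp(3*r) + 2.53*exp(2*r) + 3.27*exp(r) + 2.08)^3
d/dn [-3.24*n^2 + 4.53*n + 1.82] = 4.53 - 6.48*n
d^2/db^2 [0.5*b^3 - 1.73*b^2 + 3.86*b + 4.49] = 3.0*b - 3.46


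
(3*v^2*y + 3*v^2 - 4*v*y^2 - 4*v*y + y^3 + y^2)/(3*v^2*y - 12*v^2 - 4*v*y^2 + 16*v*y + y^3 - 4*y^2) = (y + 1)/(y - 4)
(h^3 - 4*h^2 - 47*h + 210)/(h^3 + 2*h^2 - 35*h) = (h - 6)/h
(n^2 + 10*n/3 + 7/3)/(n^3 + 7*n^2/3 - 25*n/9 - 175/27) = 9*(n + 1)/(9*n^2 - 25)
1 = 1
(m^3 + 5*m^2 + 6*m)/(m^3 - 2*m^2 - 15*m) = (m + 2)/(m - 5)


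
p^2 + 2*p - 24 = (p - 4)*(p + 6)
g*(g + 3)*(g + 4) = g^3 + 7*g^2 + 12*g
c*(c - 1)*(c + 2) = c^3 + c^2 - 2*c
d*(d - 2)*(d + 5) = d^3 + 3*d^2 - 10*d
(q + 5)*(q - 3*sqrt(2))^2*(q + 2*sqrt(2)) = q^4 - 4*sqrt(2)*q^3 + 5*q^3 - 20*sqrt(2)*q^2 - 6*q^2 - 30*q + 36*sqrt(2)*q + 180*sqrt(2)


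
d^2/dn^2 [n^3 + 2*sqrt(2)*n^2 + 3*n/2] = 6*n + 4*sqrt(2)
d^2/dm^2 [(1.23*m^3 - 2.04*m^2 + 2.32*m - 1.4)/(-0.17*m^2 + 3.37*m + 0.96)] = (5.55111512312578e-17*m^5 + 8.88178419700125e-16*m^4 - 26.13611*m^3 - 21.635448*m^2 - 13.885512*m + 51.027736)/(0.004913*m^6 - 0.292179*m^5 + 5.708787*m^4 - 34.972849*m^3 - 32.237856*m^2 - 9.317376*m - 0.884736)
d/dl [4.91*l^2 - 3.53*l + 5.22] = 9.82*l - 3.53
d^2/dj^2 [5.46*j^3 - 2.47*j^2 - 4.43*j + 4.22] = 32.76*j - 4.94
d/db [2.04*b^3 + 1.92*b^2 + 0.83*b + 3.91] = 6.12*b^2 + 3.84*b + 0.83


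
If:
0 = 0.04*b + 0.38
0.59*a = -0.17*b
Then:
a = 2.74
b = -9.50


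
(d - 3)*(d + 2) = d^2 - d - 6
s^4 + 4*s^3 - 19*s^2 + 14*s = s*(s - 2)*(s - 1)*(s + 7)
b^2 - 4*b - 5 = (b - 5)*(b + 1)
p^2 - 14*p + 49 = (p - 7)^2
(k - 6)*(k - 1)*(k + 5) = k^3 - 2*k^2 - 29*k + 30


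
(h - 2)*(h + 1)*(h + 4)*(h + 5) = h^4 + 8*h^3 + 9*h^2 - 38*h - 40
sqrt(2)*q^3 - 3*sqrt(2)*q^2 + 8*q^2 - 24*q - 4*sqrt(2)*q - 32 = (q - 4)*(q + 4*sqrt(2))*(sqrt(2)*q + sqrt(2))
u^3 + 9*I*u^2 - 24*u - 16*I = (u + I)*(u + 4*I)^2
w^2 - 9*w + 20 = (w - 5)*(w - 4)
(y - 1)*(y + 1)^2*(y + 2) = y^4 + 3*y^3 + y^2 - 3*y - 2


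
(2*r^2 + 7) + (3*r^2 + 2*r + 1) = 5*r^2 + 2*r + 8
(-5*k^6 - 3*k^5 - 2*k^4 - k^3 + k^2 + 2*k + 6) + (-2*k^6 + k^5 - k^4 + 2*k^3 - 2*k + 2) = -7*k^6 - 2*k^5 - 3*k^4 + k^3 + k^2 + 8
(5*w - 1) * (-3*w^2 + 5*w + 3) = -15*w^3 + 28*w^2 + 10*w - 3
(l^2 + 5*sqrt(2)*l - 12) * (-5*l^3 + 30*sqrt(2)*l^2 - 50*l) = -5*l^5 + 5*sqrt(2)*l^4 + 310*l^3 - 610*sqrt(2)*l^2 + 600*l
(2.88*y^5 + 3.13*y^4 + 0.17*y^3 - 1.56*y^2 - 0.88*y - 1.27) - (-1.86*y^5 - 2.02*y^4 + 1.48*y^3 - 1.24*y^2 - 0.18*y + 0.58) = 4.74*y^5 + 5.15*y^4 - 1.31*y^3 - 0.32*y^2 - 0.7*y - 1.85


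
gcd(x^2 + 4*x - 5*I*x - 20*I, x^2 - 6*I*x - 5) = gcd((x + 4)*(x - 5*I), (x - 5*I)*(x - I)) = x - 5*I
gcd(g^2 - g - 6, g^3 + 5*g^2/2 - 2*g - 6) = g + 2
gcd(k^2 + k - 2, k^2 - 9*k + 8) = k - 1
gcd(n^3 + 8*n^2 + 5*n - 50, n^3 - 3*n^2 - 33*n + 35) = n + 5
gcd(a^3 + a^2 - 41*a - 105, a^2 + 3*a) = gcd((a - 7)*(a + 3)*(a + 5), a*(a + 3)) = a + 3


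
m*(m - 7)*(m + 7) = m^3 - 49*m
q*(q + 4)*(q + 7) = q^3 + 11*q^2 + 28*q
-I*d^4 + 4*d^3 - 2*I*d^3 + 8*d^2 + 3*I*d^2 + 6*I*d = d*(d + 2)*(d + 3*I)*(-I*d + 1)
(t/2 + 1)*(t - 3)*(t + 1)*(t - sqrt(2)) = t^4/2 - sqrt(2)*t^3/2 - 7*t^2/2 - 3*t + 7*sqrt(2)*t/2 + 3*sqrt(2)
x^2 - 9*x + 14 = (x - 7)*(x - 2)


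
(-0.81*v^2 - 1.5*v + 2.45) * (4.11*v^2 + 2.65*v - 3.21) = -3.3291*v^4 - 8.3115*v^3 + 8.6946*v^2 + 11.3075*v - 7.8645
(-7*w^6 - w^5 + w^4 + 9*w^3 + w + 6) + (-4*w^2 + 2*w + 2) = -7*w^6 - w^5 + w^4 + 9*w^3 - 4*w^2 + 3*w + 8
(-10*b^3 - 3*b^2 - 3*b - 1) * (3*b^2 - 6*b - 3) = -30*b^5 + 51*b^4 + 39*b^3 + 24*b^2 + 15*b + 3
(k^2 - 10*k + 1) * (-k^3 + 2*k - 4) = -k^5 + 10*k^4 + k^3 - 24*k^2 + 42*k - 4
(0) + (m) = m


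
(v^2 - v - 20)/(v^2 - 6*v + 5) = (v + 4)/(v - 1)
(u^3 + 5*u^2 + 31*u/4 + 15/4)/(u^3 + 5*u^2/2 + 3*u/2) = (u + 5/2)/u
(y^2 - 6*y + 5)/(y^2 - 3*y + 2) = (y - 5)/(y - 2)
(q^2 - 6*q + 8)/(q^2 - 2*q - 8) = (q - 2)/(q + 2)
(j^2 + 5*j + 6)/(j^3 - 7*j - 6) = (j + 3)/(j^2 - 2*j - 3)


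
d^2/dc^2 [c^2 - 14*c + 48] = 2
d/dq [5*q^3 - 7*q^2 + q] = 15*q^2 - 14*q + 1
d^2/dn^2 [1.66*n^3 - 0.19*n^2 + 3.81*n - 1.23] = 9.96*n - 0.38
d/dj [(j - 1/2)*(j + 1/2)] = 2*j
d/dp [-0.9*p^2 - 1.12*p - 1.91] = -1.8*p - 1.12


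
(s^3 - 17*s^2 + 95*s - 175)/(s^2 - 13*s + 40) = (s^2 - 12*s + 35)/(s - 8)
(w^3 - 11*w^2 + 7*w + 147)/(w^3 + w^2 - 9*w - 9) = (w^2 - 14*w + 49)/(w^2 - 2*w - 3)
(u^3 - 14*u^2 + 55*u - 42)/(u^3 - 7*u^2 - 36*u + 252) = (u - 1)/(u + 6)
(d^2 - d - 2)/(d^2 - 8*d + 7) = (d^2 - d - 2)/(d^2 - 8*d + 7)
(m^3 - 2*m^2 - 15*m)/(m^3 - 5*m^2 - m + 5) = m*(m + 3)/(m^2 - 1)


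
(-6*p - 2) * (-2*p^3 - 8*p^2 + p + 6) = 12*p^4 + 52*p^3 + 10*p^2 - 38*p - 12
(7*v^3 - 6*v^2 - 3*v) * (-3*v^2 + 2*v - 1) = -21*v^5 + 32*v^4 - 10*v^3 + 3*v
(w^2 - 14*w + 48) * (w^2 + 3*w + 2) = w^4 - 11*w^3 + 8*w^2 + 116*w + 96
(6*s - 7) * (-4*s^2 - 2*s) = -24*s^3 + 16*s^2 + 14*s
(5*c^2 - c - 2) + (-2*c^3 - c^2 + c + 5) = -2*c^3 + 4*c^2 + 3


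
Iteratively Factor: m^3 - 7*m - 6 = (m + 2)*(m^2 - 2*m - 3) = (m + 1)*(m + 2)*(m - 3)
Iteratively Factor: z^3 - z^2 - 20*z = (z - 5)*(z^2 + 4*z) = (z - 5)*(z + 4)*(z)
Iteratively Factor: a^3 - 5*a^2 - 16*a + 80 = (a - 5)*(a^2 - 16) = (a - 5)*(a - 4)*(a + 4)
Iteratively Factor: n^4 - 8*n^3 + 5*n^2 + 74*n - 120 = (n + 3)*(n^3 - 11*n^2 + 38*n - 40) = (n - 2)*(n + 3)*(n^2 - 9*n + 20) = (n - 5)*(n - 2)*(n + 3)*(n - 4)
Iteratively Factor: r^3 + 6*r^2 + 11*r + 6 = (r + 2)*(r^2 + 4*r + 3) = (r + 1)*(r + 2)*(r + 3)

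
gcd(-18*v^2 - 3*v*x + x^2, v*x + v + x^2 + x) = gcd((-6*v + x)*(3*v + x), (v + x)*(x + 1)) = 1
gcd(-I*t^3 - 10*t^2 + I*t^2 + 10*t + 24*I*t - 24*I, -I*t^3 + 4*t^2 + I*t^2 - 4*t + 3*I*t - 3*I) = t - 1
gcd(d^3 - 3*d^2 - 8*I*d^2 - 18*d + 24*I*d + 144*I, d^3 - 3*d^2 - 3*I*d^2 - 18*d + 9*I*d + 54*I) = d^2 - 3*d - 18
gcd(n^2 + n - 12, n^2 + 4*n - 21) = n - 3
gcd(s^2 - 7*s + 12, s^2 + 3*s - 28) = s - 4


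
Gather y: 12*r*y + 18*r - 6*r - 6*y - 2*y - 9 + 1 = 12*r + y*(12*r - 8) - 8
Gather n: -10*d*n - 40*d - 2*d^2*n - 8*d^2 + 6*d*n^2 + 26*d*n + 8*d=-8*d^2 + 6*d*n^2 - 32*d + n*(-2*d^2 + 16*d)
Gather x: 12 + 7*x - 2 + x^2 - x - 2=x^2 + 6*x + 8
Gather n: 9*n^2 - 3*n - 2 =9*n^2 - 3*n - 2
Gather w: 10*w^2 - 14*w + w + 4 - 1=10*w^2 - 13*w + 3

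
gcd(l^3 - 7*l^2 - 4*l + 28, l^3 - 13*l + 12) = 1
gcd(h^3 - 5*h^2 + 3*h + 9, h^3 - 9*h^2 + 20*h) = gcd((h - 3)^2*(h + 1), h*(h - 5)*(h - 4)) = 1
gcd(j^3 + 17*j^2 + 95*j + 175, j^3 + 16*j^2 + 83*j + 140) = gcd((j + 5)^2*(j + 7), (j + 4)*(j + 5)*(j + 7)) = j^2 + 12*j + 35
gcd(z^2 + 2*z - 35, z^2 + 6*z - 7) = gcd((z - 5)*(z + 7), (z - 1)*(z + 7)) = z + 7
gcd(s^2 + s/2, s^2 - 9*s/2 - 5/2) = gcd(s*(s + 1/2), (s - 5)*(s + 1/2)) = s + 1/2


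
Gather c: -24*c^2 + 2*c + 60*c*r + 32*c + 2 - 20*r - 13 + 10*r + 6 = -24*c^2 + c*(60*r + 34) - 10*r - 5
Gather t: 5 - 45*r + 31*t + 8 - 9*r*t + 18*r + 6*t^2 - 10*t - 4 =-27*r + 6*t^2 + t*(21 - 9*r) + 9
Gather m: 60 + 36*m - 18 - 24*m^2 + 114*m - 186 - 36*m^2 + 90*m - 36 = -60*m^2 + 240*m - 180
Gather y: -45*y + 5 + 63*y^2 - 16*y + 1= 63*y^2 - 61*y + 6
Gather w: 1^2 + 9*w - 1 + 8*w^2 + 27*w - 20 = 8*w^2 + 36*w - 20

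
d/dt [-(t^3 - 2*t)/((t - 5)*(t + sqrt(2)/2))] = 2*(2*t*(t - 5)*(t^2 - 2) + t*(2*t + sqrt(2))*(t^2 - 2) + (2 - 3*t^2)*(t - 5)*(2*t + sqrt(2)))/((t - 5)^2*(2*t + sqrt(2))^2)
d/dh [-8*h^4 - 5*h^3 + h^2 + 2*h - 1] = -32*h^3 - 15*h^2 + 2*h + 2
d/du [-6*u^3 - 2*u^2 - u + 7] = -18*u^2 - 4*u - 1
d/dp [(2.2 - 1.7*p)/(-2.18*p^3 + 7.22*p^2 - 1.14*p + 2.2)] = (-7.412*p^3 + 26.662*p^2 - 31.768*p - 1.232)/(4.7524*p^6 - 31.4792*p^5 + 57.0988*p^4 - 26.0536*p^3 + 33.0676*p^2 - 5.016*p + 4.84)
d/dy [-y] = -1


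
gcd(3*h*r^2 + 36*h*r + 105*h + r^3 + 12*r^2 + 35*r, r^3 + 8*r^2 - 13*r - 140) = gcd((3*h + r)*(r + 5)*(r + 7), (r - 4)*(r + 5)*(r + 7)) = r^2 + 12*r + 35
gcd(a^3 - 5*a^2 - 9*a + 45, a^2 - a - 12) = a + 3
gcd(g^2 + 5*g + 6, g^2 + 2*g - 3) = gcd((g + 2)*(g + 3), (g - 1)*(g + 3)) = g + 3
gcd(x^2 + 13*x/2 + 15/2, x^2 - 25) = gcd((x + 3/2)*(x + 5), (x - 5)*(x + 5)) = x + 5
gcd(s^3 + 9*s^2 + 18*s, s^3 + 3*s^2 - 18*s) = s^2 + 6*s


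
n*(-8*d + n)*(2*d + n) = -16*d^2*n - 6*d*n^2 + n^3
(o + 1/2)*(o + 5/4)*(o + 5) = o^3 + 27*o^2/4 + 75*o/8 + 25/8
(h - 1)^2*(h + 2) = h^3 - 3*h + 2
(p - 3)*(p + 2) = p^2 - p - 6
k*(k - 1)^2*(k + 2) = k^4 - 3*k^2 + 2*k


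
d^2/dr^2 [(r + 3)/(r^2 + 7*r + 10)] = 2*((r + 3)*(2*r + 7)^2 - (3*r + 10)*(r^2 + 7*r + 10))/(r^2 + 7*r + 10)^3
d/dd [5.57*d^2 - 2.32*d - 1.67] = 11.14*d - 2.32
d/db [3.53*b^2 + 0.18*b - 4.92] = 7.06*b + 0.18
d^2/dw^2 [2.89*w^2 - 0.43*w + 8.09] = 5.78000000000000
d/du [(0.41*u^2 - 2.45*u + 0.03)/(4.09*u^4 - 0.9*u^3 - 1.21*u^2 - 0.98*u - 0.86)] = (-3.3538*u^5 + 30.4305*u^4 - 4.9008*u^3 - 3.2853*u^2 - 0.6326*u + 2.1364)/(16.7281*u^8 - 7.362*u^7 - 9.0878*u^6 - 5.8384*u^5 - 3.8067*u^4 + 3.9196*u^3 + 3.0416*u^2 + 1.6856*u + 0.7396)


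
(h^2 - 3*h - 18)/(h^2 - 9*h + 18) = (h + 3)/(h - 3)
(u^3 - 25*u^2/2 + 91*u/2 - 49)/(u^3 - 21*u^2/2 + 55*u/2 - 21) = (2*u - 7)/(2*u - 3)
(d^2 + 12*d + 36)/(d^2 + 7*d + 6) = (d + 6)/(d + 1)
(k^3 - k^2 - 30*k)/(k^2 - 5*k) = (k^2 - k - 30)/(k - 5)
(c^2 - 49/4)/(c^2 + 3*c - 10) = (c^2 - 49/4)/(c^2 + 3*c - 10)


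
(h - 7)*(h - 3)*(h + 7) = h^3 - 3*h^2 - 49*h + 147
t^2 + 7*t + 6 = (t + 1)*(t + 6)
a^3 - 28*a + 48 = (a - 4)*(a - 2)*(a + 6)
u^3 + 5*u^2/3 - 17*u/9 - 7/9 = (u - 1)*(u + 1/3)*(u + 7/3)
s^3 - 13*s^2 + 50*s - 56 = (s - 7)*(s - 4)*(s - 2)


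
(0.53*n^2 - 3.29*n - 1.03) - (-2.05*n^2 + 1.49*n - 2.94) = 2.58*n^2 - 4.78*n + 1.91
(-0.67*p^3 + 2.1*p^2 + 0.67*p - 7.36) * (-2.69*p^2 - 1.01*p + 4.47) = 1.8023*p^5 - 4.9723*p^4 - 6.9182*p^3 + 28.5087*p^2 + 10.4285*p - 32.8992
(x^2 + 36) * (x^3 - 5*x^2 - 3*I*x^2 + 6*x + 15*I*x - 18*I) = x^5 - 5*x^4 - 3*I*x^4 + 42*x^3 + 15*I*x^3 - 180*x^2 - 126*I*x^2 + 216*x + 540*I*x - 648*I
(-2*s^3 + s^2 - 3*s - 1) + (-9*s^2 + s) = -2*s^3 - 8*s^2 - 2*s - 1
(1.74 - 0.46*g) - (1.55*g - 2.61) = 4.35 - 2.01*g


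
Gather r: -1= -1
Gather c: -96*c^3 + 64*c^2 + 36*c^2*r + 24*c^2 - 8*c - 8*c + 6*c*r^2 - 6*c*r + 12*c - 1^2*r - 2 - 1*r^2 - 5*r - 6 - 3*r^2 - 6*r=-96*c^3 + c^2*(36*r + 88) + c*(6*r^2 - 6*r - 4) - 4*r^2 - 12*r - 8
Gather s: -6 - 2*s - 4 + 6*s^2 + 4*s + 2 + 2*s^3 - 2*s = 2*s^3 + 6*s^2 - 8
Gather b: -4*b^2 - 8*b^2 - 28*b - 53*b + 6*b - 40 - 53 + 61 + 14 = -12*b^2 - 75*b - 18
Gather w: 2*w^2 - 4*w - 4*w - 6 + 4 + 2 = 2*w^2 - 8*w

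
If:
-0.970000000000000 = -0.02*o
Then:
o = 48.50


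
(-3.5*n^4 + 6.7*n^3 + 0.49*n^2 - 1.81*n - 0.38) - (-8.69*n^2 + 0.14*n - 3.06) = -3.5*n^4 + 6.7*n^3 + 9.18*n^2 - 1.95*n + 2.68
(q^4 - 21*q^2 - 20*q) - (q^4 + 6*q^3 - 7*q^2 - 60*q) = -6*q^3 - 14*q^2 + 40*q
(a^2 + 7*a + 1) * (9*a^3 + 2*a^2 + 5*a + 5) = 9*a^5 + 65*a^4 + 28*a^3 + 42*a^2 + 40*a + 5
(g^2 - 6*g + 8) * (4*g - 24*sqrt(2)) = 4*g^3 - 24*sqrt(2)*g^2 - 24*g^2 + 32*g + 144*sqrt(2)*g - 192*sqrt(2)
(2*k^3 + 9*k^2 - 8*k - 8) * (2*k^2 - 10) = 4*k^5 + 18*k^4 - 36*k^3 - 106*k^2 + 80*k + 80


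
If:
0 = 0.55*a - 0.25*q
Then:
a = 0.454545454545455*q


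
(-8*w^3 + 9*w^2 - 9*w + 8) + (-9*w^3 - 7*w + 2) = -17*w^3 + 9*w^2 - 16*w + 10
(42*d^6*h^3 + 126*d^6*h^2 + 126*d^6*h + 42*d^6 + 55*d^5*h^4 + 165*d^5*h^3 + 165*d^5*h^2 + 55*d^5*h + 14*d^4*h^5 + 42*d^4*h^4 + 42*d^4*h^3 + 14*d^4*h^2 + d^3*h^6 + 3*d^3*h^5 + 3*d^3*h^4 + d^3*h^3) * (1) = 42*d^6*h^3 + 126*d^6*h^2 + 126*d^6*h + 42*d^6 + 55*d^5*h^4 + 165*d^5*h^3 + 165*d^5*h^2 + 55*d^5*h + 14*d^4*h^5 + 42*d^4*h^4 + 42*d^4*h^3 + 14*d^4*h^2 + d^3*h^6 + 3*d^3*h^5 + 3*d^3*h^4 + d^3*h^3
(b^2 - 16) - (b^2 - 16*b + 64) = 16*b - 80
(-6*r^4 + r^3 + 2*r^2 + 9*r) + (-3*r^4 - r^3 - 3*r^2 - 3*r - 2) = -9*r^4 - r^2 + 6*r - 2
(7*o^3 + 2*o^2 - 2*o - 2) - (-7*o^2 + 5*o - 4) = 7*o^3 + 9*o^2 - 7*o + 2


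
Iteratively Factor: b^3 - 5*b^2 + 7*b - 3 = (b - 3)*(b^2 - 2*b + 1) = (b - 3)*(b - 1)*(b - 1)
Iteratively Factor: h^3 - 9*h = (h)*(h^2 - 9) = h*(h + 3)*(h - 3)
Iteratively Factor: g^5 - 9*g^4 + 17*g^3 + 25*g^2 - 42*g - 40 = (g - 2)*(g^4 - 7*g^3 + 3*g^2 + 31*g + 20) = (g - 4)*(g - 2)*(g^3 - 3*g^2 - 9*g - 5) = (g - 5)*(g - 4)*(g - 2)*(g^2 + 2*g + 1) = (g - 5)*(g - 4)*(g - 2)*(g + 1)*(g + 1)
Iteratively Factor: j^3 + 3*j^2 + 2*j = (j)*(j^2 + 3*j + 2) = j*(j + 1)*(j + 2)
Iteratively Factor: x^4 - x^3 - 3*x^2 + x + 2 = (x + 1)*(x^3 - 2*x^2 - x + 2) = (x + 1)^2*(x^2 - 3*x + 2) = (x - 2)*(x + 1)^2*(x - 1)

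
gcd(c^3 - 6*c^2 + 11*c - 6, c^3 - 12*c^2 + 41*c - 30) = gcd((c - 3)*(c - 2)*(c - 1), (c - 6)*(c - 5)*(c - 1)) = c - 1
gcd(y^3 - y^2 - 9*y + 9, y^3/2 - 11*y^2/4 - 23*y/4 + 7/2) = 1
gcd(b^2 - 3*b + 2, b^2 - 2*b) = b - 2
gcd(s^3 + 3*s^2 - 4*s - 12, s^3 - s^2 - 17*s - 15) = s + 3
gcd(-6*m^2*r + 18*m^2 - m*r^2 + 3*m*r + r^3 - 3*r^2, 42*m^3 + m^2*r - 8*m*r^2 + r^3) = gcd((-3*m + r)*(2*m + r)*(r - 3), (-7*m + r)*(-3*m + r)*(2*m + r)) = -6*m^2 - m*r + r^2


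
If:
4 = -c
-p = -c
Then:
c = -4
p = -4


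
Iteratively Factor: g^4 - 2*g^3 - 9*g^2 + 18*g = (g)*(g^3 - 2*g^2 - 9*g + 18) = g*(g + 3)*(g^2 - 5*g + 6) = g*(g - 3)*(g + 3)*(g - 2)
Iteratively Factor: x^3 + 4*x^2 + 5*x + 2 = (x + 1)*(x^2 + 3*x + 2) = (x + 1)*(x + 2)*(x + 1)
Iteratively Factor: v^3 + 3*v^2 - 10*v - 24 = (v + 2)*(v^2 + v - 12) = (v + 2)*(v + 4)*(v - 3)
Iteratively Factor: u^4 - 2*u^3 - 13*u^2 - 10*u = (u - 5)*(u^3 + 3*u^2 + 2*u) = u*(u - 5)*(u^2 + 3*u + 2) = u*(u - 5)*(u + 2)*(u + 1)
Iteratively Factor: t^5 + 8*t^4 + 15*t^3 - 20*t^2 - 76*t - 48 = (t - 2)*(t^4 + 10*t^3 + 35*t^2 + 50*t + 24) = (t - 2)*(t + 3)*(t^3 + 7*t^2 + 14*t + 8) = (t - 2)*(t + 1)*(t + 3)*(t^2 + 6*t + 8) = (t - 2)*(t + 1)*(t + 2)*(t + 3)*(t + 4)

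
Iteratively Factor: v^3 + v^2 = (v)*(v^2 + v) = v^2*(v + 1)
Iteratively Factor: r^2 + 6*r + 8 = (r + 2)*(r + 4)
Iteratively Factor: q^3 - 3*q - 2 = (q - 2)*(q^2 + 2*q + 1) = (q - 2)*(q + 1)*(q + 1)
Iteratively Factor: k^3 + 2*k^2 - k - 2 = (k + 1)*(k^2 + k - 2) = (k - 1)*(k + 1)*(k + 2)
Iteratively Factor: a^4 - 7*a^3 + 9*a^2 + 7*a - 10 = (a - 1)*(a^3 - 6*a^2 + 3*a + 10) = (a - 2)*(a - 1)*(a^2 - 4*a - 5) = (a - 2)*(a - 1)*(a + 1)*(a - 5)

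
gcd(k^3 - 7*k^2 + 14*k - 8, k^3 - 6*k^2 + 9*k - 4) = k^2 - 5*k + 4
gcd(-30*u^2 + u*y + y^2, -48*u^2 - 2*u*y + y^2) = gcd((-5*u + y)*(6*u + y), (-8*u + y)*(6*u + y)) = 6*u + y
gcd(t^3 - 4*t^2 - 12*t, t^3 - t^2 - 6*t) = t^2 + 2*t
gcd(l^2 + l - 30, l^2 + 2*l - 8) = 1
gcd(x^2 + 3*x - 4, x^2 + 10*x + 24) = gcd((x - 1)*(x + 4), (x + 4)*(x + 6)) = x + 4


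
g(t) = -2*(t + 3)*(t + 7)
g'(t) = -4*t - 20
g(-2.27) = -6.91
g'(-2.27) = -10.92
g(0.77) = -58.59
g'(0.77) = -23.08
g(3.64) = -141.30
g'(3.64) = -34.56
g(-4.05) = 6.20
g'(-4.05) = -3.80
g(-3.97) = 5.88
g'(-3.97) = -4.12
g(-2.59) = -3.62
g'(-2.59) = -9.64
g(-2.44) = -5.11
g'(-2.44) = -10.24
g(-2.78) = -1.86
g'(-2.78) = -8.88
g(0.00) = -42.00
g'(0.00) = -20.00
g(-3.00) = 0.00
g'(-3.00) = -8.00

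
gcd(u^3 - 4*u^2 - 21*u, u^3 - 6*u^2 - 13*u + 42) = u^2 - 4*u - 21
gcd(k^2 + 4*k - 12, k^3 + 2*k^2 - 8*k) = k - 2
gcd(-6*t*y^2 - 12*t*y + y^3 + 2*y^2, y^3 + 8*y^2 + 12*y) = y^2 + 2*y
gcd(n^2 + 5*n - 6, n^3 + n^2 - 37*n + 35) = n - 1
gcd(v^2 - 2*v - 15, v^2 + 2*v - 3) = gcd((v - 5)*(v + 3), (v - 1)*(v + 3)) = v + 3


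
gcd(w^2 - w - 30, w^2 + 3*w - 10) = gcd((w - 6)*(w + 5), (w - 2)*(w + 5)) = w + 5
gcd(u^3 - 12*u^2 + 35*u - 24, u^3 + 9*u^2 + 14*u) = 1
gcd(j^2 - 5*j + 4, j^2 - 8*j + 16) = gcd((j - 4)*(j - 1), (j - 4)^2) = j - 4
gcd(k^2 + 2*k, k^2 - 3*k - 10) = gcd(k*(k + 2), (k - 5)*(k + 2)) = k + 2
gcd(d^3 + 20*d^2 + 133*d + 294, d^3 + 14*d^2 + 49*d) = d^2 + 14*d + 49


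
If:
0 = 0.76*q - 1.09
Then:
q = 1.43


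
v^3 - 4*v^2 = v^2*(v - 4)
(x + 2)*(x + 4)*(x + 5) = x^3 + 11*x^2 + 38*x + 40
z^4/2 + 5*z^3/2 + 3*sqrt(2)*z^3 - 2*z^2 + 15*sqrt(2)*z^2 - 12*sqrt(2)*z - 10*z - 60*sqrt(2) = (z/2 + 1)*(z - 2)*(z + 5)*(z + 6*sqrt(2))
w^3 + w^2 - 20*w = w*(w - 4)*(w + 5)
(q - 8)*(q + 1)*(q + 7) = q^3 - 57*q - 56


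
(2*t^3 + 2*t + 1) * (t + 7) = 2*t^4 + 14*t^3 + 2*t^2 + 15*t + 7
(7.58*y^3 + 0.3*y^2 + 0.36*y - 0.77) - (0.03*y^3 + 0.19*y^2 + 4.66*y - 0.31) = 7.55*y^3 + 0.11*y^2 - 4.3*y - 0.46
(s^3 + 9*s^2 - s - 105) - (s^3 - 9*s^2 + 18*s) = 18*s^2 - 19*s - 105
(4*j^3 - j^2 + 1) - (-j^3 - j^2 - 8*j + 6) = 5*j^3 + 8*j - 5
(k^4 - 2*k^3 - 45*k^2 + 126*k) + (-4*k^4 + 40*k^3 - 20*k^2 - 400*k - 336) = -3*k^4 + 38*k^3 - 65*k^2 - 274*k - 336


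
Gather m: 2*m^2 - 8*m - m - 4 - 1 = 2*m^2 - 9*m - 5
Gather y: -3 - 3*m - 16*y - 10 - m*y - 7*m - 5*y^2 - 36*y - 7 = -10*m - 5*y^2 + y*(-m - 52) - 20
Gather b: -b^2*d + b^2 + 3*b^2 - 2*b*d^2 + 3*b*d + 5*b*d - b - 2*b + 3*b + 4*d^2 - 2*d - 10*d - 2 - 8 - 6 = b^2*(4 - d) + b*(-2*d^2 + 8*d) + 4*d^2 - 12*d - 16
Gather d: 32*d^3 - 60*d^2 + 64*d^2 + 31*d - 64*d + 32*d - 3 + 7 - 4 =32*d^3 + 4*d^2 - d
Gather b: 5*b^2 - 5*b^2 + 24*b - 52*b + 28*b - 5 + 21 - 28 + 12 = 0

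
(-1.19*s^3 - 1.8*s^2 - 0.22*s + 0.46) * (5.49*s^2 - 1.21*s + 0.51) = -6.5331*s^5 - 8.4421*s^4 + 0.3633*s^3 + 1.8736*s^2 - 0.6688*s + 0.2346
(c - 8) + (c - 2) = 2*c - 10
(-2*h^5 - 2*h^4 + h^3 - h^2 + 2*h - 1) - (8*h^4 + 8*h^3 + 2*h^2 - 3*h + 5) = -2*h^5 - 10*h^4 - 7*h^3 - 3*h^2 + 5*h - 6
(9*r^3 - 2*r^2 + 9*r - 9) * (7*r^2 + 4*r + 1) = 63*r^5 + 22*r^4 + 64*r^3 - 29*r^2 - 27*r - 9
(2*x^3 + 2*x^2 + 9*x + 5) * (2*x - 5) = 4*x^4 - 6*x^3 + 8*x^2 - 35*x - 25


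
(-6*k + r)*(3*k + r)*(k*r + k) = -18*k^3*r - 18*k^3 - 3*k^2*r^2 - 3*k^2*r + k*r^3 + k*r^2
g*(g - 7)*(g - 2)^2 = g^4 - 11*g^3 + 32*g^2 - 28*g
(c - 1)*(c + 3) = c^2 + 2*c - 3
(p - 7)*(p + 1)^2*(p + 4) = p^4 - p^3 - 33*p^2 - 59*p - 28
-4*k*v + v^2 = v*(-4*k + v)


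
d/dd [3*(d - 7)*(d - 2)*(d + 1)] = 9*d^2 - 48*d + 15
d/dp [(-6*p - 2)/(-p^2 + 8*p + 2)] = 2*(-3*p^2 - 2*p + 2)/(p^4 - 16*p^3 + 60*p^2 + 32*p + 4)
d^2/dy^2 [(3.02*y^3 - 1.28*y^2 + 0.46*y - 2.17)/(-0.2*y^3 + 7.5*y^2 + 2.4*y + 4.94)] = (-4.44089209850063e-16*y^7 - 8.95760000000001*y^6 - 8.80799999999954*y^5 - 26.93712*y^4 + 56.3449600000002*y^3 + 221.29692*y^2 - 92.7114720000001*y - 62.417864)/(0.008*y^9 - 0.9*y^8 + 33.462*y^7 - 400.8678*y^6 - 357.084*y^5 - 948.9978*y^4 - 532.70184*y^3 - 634.4442*y^2 - 175.70592*y - 120.553784)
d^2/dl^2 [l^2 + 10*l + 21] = 2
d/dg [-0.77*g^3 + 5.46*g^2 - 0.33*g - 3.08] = -2.31*g^2 + 10.92*g - 0.33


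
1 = 1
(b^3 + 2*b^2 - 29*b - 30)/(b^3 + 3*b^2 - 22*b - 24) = (b - 5)/(b - 4)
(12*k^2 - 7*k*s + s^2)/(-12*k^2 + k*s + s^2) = (-4*k + s)/(4*k + s)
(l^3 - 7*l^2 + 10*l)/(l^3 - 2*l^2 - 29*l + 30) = l*(l^2 - 7*l + 10)/(l^3 - 2*l^2 - 29*l + 30)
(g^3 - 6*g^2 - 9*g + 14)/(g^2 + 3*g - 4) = (g^2 - 5*g - 14)/(g + 4)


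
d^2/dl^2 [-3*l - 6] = 0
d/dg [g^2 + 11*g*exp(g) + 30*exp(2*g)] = 11*g*exp(g) + 2*g + 60*exp(2*g) + 11*exp(g)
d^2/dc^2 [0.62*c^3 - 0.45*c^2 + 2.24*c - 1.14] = 3.72*c - 0.9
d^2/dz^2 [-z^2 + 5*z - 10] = -2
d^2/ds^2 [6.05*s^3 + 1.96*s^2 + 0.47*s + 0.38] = 36.3*s + 3.92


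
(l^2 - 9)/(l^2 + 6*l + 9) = (l - 3)/(l + 3)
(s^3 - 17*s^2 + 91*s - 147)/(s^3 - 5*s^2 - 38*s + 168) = (s^2 - 10*s + 21)/(s^2 + 2*s - 24)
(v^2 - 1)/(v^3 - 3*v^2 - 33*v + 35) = (v + 1)/(v^2 - 2*v - 35)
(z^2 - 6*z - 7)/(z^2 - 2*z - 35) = (z + 1)/(z + 5)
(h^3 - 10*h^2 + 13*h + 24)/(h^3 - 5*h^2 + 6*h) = (h^2 - 7*h - 8)/(h*(h - 2))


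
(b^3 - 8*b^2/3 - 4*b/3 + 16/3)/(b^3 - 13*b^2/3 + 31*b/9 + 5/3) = 3*(3*b^3 - 8*b^2 - 4*b + 16)/(9*b^3 - 39*b^2 + 31*b + 15)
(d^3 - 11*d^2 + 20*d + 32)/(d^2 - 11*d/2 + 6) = 2*(d^2 - 7*d - 8)/(2*d - 3)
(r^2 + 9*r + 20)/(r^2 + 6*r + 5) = (r + 4)/(r + 1)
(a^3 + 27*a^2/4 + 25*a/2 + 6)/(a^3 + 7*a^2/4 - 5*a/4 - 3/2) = (a + 4)/(a - 1)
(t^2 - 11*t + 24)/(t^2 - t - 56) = (t - 3)/(t + 7)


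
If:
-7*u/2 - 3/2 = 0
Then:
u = -3/7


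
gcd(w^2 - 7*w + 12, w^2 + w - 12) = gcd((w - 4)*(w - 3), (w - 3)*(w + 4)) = w - 3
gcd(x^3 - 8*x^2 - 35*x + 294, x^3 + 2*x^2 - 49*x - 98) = x - 7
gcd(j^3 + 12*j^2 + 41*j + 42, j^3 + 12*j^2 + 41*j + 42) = j^3 + 12*j^2 + 41*j + 42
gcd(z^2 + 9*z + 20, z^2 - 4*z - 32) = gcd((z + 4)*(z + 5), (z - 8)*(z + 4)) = z + 4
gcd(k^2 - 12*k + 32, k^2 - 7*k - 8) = k - 8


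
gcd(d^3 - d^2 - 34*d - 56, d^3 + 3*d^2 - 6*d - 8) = d + 4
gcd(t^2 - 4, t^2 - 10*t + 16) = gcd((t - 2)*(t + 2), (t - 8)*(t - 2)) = t - 2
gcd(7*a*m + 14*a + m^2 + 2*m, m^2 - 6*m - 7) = 1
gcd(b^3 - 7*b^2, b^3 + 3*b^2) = b^2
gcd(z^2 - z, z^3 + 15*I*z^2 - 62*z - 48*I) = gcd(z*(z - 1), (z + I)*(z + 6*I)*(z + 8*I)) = 1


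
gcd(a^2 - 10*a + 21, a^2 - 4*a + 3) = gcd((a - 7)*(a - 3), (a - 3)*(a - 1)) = a - 3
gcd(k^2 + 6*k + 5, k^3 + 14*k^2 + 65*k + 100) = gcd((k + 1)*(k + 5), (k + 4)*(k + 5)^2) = k + 5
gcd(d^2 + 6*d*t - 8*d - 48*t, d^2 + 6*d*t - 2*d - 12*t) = d + 6*t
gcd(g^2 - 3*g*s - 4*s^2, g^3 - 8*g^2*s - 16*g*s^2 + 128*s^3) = -g + 4*s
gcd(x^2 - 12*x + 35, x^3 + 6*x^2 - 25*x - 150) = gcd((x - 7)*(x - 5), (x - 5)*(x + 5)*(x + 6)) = x - 5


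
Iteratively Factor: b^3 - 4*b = (b + 2)*(b^2 - 2*b) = b*(b + 2)*(b - 2)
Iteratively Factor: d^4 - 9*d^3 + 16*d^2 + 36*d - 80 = (d + 2)*(d^3 - 11*d^2 + 38*d - 40) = (d - 4)*(d + 2)*(d^2 - 7*d + 10) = (d - 4)*(d - 2)*(d + 2)*(d - 5)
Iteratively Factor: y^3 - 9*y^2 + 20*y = (y)*(y^2 - 9*y + 20) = y*(y - 4)*(y - 5)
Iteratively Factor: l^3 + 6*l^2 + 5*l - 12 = (l + 3)*(l^2 + 3*l - 4) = (l - 1)*(l + 3)*(l + 4)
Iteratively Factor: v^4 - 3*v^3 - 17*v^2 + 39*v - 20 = (v + 4)*(v^3 - 7*v^2 + 11*v - 5) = (v - 1)*(v + 4)*(v^2 - 6*v + 5) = (v - 1)^2*(v + 4)*(v - 5)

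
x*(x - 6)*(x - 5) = x^3 - 11*x^2 + 30*x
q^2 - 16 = (q - 4)*(q + 4)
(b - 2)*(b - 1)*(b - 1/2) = b^3 - 7*b^2/2 + 7*b/2 - 1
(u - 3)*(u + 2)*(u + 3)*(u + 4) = u^4 + 6*u^3 - u^2 - 54*u - 72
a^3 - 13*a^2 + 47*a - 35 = (a - 7)*(a - 5)*(a - 1)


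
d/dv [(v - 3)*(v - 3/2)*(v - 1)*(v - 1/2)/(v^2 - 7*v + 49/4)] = 2*(8*v^4 - 80*v^3 + 252*v^2 - 293*v + 108)/(8*v^3 - 84*v^2 + 294*v - 343)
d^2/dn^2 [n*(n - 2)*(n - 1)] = 6*n - 6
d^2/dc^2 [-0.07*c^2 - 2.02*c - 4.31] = -0.140000000000000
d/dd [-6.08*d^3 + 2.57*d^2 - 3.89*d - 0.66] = -18.24*d^2 + 5.14*d - 3.89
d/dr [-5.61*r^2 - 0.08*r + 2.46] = -11.22*r - 0.08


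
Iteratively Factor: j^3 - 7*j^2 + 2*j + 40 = (j + 2)*(j^2 - 9*j + 20) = (j - 4)*(j + 2)*(j - 5)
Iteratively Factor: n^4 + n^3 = (n + 1)*(n^3) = n*(n + 1)*(n^2) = n^2*(n + 1)*(n)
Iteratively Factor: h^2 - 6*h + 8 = (h - 2)*(h - 4)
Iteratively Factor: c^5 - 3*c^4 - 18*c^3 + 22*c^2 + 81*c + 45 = (c + 1)*(c^4 - 4*c^3 - 14*c^2 + 36*c + 45) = (c - 5)*(c + 1)*(c^3 + c^2 - 9*c - 9) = (c - 5)*(c + 1)*(c + 3)*(c^2 - 2*c - 3) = (c - 5)*(c + 1)^2*(c + 3)*(c - 3)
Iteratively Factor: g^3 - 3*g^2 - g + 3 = (g - 3)*(g^2 - 1) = (g - 3)*(g - 1)*(g + 1)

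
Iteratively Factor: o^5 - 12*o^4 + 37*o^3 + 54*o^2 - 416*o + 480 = (o - 4)*(o^4 - 8*o^3 + 5*o^2 + 74*o - 120) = (o - 4)^2*(o^3 - 4*o^2 - 11*o + 30) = (o - 4)^2*(o + 3)*(o^2 - 7*o + 10) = (o - 4)^2*(o - 2)*(o + 3)*(o - 5)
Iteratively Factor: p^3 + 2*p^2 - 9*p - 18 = (p - 3)*(p^2 + 5*p + 6) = (p - 3)*(p + 3)*(p + 2)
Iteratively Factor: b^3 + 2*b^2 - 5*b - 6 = (b + 3)*(b^2 - b - 2) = (b + 1)*(b + 3)*(b - 2)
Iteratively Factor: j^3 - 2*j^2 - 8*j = (j - 4)*(j^2 + 2*j) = (j - 4)*(j + 2)*(j)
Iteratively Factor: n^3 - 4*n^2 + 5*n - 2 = (n - 2)*(n^2 - 2*n + 1) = (n - 2)*(n - 1)*(n - 1)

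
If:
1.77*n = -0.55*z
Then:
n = -0.310734463276836*z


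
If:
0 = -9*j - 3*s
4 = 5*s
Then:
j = -4/15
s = 4/5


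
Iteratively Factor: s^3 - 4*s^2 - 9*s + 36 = (s + 3)*(s^2 - 7*s + 12) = (s - 3)*(s + 3)*(s - 4)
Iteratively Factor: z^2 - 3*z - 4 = (z + 1)*(z - 4)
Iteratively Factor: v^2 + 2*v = (v)*(v + 2)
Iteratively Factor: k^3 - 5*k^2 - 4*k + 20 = (k - 5)*(k^2 - 4) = (k - 5)*(k + 2)*(k - 2)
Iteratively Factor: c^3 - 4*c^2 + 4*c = (c - 2)*(c^2 - 2*c) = c*(c - 2)*(c - 2)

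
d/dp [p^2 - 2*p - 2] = 2*p - 2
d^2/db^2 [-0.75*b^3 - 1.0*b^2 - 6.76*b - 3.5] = -4.5*b - 2.0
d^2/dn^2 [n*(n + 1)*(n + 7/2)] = 6*n + 9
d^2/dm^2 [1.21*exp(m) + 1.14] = 1.21*exp(m)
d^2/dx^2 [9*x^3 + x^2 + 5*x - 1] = 54*x + 2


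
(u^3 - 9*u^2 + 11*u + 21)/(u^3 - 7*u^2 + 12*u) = (u^2 - 6*u - 7)/(u*(u - 4))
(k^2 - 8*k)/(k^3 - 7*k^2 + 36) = k*(k - 8)/(k^3 - 7*k^2 + 36)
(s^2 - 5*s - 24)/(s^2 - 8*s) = (s + 3)/s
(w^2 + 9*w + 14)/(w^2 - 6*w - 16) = (w + 7)/(w - 8)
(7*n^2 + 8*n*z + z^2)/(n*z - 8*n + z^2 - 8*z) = (7*n + z)/(z - 8)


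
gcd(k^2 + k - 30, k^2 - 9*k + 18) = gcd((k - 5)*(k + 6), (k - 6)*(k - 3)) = 1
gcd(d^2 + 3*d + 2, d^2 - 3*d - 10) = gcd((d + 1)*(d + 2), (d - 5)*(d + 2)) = d + 2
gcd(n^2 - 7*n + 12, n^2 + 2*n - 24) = n - 4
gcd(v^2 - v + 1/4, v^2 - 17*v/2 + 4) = v - 1/2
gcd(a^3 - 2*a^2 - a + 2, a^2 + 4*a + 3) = a + 1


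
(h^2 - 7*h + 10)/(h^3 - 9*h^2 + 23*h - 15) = (h - 2)/(h^2 - 4*h + 3)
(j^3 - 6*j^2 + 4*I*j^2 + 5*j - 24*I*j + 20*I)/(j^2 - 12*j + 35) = (j^2 + j*(-1 + 4*I) - 4*I)/(j - 7)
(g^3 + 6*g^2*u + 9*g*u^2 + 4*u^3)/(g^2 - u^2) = (-g^2 - 5*g*u - 4*u^2)/(-g + u)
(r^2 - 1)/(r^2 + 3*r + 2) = (r - 1)/(r + 2)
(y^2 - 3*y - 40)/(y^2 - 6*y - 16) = (y + 5)/(y + 2)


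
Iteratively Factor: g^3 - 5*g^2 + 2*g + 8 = (g - 4)*(g^2 - g - 2) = (g - 4)*(g + 1)*(g - 2)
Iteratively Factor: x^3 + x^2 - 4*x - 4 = (x - 2)*(x^2 + 3*x + 2) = (x - 2)*(x + 2)*(x + 1)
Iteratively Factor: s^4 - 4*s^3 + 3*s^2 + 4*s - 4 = (s - 2)*(s^3 - 2*s^2 - s + 2) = (s - 2)*(s + 1)*(s^2 - 3*s + 2) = (s - 2)^2*(s + 1)*(s - 1)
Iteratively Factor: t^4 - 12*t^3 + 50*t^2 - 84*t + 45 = (t - 3)*(t^3 - 9*t^2 + 23*t - 15) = (t - 5)*(t - 3)*(t^2 - 4*t + 3) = (t - 5)*(t - 3)^2*(t - 1)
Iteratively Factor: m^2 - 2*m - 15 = (m + 3)*(m - 5)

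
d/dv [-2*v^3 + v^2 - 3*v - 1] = -6*v^2 + 2*v - 3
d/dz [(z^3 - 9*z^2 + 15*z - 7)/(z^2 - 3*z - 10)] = (z^4 - 6*z^3 - 18*z^2 + 194*z - 171)/(z^4 - 6*z^3 - 11*z^2 + 60*z + 100)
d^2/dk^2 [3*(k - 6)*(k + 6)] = 6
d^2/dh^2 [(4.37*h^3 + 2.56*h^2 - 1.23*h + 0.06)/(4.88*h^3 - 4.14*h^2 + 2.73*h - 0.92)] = (4.54747350886464e-13*h^7 + 298.505696*h^6 - 525.0636*h^5 + 197.048544*h^4 + 221.838578*h^3 - 179.657496*h^2 + 47.849016*h - 1.407676)/(116.214272*h^9 - 295.774848*h^8 + 445.96368*h^7 - 467.614104*h^6 + 361.005444*h^5 - 213.409962*h^4 + 95.125857*h^3 - 31.082292*h^2 + 6.932016*h - 0.778688)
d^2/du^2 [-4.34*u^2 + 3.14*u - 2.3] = -8.68000000000000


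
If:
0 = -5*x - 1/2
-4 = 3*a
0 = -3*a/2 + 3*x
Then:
No Solution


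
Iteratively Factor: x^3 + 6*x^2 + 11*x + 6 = (x + 1)*(x^2 + 5*x + 6) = (x + 1)*(x + 3)*(x + 2)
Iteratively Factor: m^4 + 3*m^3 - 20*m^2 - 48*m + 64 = (m - 1)*(m^3 + 4*m^2 - 16*m - 64) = (m - 1)*(m + 4)*(m^2 - 16) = (m - 4)*(m - 1)*(m + 4)*(m + 4)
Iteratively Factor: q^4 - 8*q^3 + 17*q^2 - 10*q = (q)*(q^3 - 8*q^2 + 17*q - 10) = q*(q - 2)*(q^2 - 6*q + 5) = q*(q - 2)*(q - 1)*(q - 5)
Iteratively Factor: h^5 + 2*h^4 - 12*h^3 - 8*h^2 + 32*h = (h - 2)*(h^4 + 4*h^3 - 4*h^2 - 16*h) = h*(h - 2)*(h^3 + 4*h^2 - 4*h - 16) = h*(h - 2)*(h + 2)*(h^2 + 2*h - 8) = h*(h - 2)*(h + 2)*(h + 4)*(h - 2)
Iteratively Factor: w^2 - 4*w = (w)*(w - 4)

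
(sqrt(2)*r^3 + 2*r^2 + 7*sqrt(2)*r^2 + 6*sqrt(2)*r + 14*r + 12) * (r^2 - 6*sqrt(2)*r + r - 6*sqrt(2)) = sqrt(2)*r^5 - 10*r^4 + 8*sqrt(2)*r^4 - 80*r^3 + sqrt(2)*r^3 - 130*r^2 - 90*sqrt(2)*r^2 - 156*sqrt(2)*r - 60*r - 72*sqrt(2)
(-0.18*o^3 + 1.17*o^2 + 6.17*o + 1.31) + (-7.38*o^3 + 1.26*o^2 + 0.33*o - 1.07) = -7.56*o^3 + 2.43*o^2 + 6.5*o + 0.24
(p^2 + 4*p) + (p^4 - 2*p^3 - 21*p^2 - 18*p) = p^4 - 2*p^3 - 20*p^2 - 14*p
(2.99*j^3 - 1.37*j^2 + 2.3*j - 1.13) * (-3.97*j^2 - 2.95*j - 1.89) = -11.8703*j^5 - 3.3816*j^4 - 10.7406*j^3 + 0.290399999999999*j^2 - 1.0135*j + 2.1357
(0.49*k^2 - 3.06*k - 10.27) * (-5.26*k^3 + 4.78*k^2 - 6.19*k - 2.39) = -2.5774*k^5 + 18.4378*k^4 + 36.3603*k^3 - 31.3203*k^2 + 70.8847*k + 24.5453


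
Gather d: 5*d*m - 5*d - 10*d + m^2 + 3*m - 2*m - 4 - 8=d*(5*m - 15) + m^2 + m - 12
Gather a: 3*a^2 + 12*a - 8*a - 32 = 3*a^2 + 4*a - 32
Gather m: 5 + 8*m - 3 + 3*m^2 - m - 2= 3*m^2 + 7*m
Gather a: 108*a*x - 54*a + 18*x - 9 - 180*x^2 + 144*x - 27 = a*(108*x - 54) - 180*x^2 + 162*x - 36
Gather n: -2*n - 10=-2*n - 10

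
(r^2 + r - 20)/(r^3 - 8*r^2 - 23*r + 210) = (r - 4)/(r^2 - 13*r + 42)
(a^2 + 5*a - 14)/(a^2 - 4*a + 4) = (a + 7)/(a - 2)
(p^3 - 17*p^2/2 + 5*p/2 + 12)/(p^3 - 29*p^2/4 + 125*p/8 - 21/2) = 4*(p^2 - 7*p - 8)/(4*p^2 - 23*p + 28)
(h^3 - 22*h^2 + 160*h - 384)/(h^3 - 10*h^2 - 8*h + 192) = (h - 8)/(h + 4)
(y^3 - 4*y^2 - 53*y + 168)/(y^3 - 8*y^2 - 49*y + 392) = (y - 3)/(y - 7)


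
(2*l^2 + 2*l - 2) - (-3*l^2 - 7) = 5*l^2 + 2*l + 5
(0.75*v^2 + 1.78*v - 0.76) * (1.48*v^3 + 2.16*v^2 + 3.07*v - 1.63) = 1.11*v^5 + 4.2544*v^4 + 5.0225*v^3 + 2.6005*v^2 - 5.2346*v + 1.2388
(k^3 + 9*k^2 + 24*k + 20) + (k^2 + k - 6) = k^3 + 10*k^2 + 25*k + 14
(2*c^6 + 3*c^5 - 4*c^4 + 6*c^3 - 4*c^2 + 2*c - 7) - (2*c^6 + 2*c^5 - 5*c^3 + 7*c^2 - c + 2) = c^5 - 4*c^4 + 11*c^3 - 11*c^2 + 3*c - 9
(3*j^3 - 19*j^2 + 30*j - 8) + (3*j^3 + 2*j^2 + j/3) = 6*j^3 - 17*j^2 + 91*j/3 - 8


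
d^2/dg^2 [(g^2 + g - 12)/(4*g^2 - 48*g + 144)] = (13*g + 12)/(2*(g^4 - 24*g^3 + 216*g^2 - 864*g + 1296))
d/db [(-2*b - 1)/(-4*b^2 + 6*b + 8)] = (-4*b^2 - 4*b - 5)/(2*(4*b^4 - 12*b^3 - 7*b^2 + 24*b + 16))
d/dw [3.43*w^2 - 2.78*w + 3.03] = 6.86*w - 2.78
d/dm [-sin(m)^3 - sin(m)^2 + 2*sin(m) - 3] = (-3*sin(m)^2 - 2*sin(m) + 2)*cos(m)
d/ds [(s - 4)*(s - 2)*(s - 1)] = 3*s^2 - 14*s + 14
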